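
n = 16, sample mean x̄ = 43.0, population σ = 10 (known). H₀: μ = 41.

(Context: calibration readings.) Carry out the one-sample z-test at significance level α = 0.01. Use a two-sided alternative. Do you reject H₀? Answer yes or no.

SE = σ/√n = 10/√16 = 2.5000
z = (x̄−μ₀)/SE = (43.0−41)/2.5000 = 0.8000
p-value (two-sided) = 0.42371
At α=0.01: p ≥ α → fail to reject H₀

reject H₀: no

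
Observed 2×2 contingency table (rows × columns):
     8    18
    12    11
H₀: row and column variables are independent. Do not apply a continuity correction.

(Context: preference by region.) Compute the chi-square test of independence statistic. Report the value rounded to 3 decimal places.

test statistic = 2.315

Row totals [26, 23], col totals [20, 29], n=49
χ² = (8−10.61)²/10.61 + (18−15.39)²/15.39 + (12−9.39)²/9.39 + (11−13.61)²/13.61 = 2.3147
df = 1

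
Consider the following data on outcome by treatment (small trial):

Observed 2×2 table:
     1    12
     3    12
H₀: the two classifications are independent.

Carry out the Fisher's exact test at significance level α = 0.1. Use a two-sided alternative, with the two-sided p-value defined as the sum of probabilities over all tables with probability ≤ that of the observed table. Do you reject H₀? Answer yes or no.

Margins: r₁=13, r₂=15, c₁=4, c₂=24, n=28
p_obs = C(13,1)·C(15,3)/C(28,4); sum pmf over tables with pmf ≤ p_obs
p-value (two-sided) = 0.60000
At α=0.1: p ≥ α → fail to reject H₀

reject H₀: no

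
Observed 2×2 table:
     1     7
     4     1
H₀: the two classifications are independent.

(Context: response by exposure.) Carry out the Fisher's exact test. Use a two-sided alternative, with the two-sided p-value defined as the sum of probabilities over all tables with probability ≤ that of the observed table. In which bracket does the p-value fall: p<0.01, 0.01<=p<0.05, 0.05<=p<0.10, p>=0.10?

p-value bracket: 0.01<=p<0.05

Margins: r₁=8, r₂=5, c₁=5, c₂=8, n=13
p_obs = C(8,1)·C(5,4)/C(13,5); sum pmf over tables with pmf ≤ p_obs
p-value (two-sided) = 0.03186
→ bracket: 0.01<=p<0.05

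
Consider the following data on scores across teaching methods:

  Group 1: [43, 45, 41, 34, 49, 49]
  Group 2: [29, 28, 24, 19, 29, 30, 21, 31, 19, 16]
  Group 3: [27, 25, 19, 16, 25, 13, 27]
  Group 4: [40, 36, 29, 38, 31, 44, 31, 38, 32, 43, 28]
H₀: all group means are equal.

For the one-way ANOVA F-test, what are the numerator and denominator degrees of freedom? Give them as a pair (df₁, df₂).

k = 4 groups, N = 34 total
df = (k−1, N−k) = (4−1, 34−4) = (3, 30)

degrees of freedom = [3, 30]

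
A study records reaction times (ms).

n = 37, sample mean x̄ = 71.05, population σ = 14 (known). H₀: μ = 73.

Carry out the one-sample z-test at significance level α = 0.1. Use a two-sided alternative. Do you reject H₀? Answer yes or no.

SE = σ/√n = 14/√37 = 2.3016
z = (x̄−μ₀)/SE = (71.05−73)/2.3016 = -0.8472
p-value (two-sided) = 0.39686
At α=0.1: p ≥ α → fail to reject H₀

reject H₀: no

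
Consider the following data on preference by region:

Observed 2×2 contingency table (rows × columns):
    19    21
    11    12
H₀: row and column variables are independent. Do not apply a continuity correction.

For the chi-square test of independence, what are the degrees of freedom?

df = (r−1)(c−1) = (2−1)·(2−1) = 1

degrees of freedom = 1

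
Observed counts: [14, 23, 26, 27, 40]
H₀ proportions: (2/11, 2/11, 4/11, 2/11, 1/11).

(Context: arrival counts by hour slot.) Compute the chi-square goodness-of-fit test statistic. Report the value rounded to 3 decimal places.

n = 130; E_i = n·p_i = [23.64, 23.64, 47.27, 23.64, 11.82]
χ² = (14−23.64)²/23.64 + (23−23.64)²/23.64 + (26−47.27)²/47.27 + (27−23.64)²/23.64 + (40−11.82)²/11.82 = 81.2000
df = 4

test statistic = 81.200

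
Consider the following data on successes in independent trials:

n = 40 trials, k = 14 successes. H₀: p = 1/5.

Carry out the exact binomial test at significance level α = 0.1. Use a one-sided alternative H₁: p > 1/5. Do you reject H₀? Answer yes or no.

Exact binomial: n=40, k=14, p₀=1/5=0.2000
P(X≥14) from Σ C(n,i)·p₀^i·(1−p₀)^(n−i)
p-value (one-sided, H₁ greater) = 0.01941
At α=0.1: p < α → reject H₀

reject H₀: yes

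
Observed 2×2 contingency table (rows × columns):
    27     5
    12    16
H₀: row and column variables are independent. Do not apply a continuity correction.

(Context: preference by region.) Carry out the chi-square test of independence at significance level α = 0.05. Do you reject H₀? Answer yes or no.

reject H₀: yes

Row totals [32, 28], col totals [39, 21], n=60
χ² = (27−20.80)²/20.80 + (5−11.20)²/11.20 + (12−18.20)²/18.20 + (16−9.80)²/9.80 = 11.3148
df = 1
p-value (upper-tail) = 0.00077
At α=0.05: p < α → reject H₀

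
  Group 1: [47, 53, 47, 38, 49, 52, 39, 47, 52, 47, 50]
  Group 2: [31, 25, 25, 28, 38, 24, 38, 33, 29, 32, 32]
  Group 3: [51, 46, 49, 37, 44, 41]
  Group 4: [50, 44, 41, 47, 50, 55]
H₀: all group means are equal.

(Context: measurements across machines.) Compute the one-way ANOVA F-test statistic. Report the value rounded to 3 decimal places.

test statistic = 27.556

Group means [47.36, 30.45, 44.67, 47.83], grand mean 41.500
SSB = Σnᵢ(x̄ᵢ−x̄)² = 2021.061; SSW = ΣΣ(x−x̄ᵢ)² = 733.439
MSB = 2021.061/3 = 673.6869; MSW = 733.439/30 = 24.4480
F = MSB/MSW = 27.5559
df = (3, 30)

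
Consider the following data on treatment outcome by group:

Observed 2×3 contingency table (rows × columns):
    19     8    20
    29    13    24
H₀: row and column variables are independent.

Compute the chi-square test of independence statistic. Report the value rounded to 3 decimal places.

test statistic = 0.456

Row totals [47, 66], col totals [48, 21, 44], n=113
χ² = (19−19.96)²/19.96 + (8−8.73)²/8.73 + (20−18.30)²/18.30 + (29−28.04)²/28.04 + (13−12.27)²/12.27 + (24−25.70)²/25.70 = 0.4556
df = 2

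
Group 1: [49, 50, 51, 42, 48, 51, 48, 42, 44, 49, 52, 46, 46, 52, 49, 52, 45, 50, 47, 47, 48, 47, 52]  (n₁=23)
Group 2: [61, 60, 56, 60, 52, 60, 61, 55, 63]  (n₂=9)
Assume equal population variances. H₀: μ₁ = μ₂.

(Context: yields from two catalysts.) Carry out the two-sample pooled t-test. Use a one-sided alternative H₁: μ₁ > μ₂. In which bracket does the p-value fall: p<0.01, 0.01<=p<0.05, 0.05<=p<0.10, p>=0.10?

p-value bracket: p>=0.10

x̄₁=48.130, s₁=3.020, n₁=23
x̄₂=58.667, s₂=3.536, n₂=9
s_p² = [22·3.020² + 8·3.536²]/30 = 10.0203
SE = √(s_p²·(1/23+1/9)) = 1.2446
t = (48.130−58.667)/1.2446 = -8.4656
df = 30
p-value (one-sided, H₁ greater) = 1.00000
→ bracket: p>=0.10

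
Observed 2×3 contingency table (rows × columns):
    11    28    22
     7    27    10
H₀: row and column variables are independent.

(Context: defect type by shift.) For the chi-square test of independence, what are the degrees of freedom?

degrees of freedom = 2

df = (r−1)(c−1) = (2−1)·(3−1) = 2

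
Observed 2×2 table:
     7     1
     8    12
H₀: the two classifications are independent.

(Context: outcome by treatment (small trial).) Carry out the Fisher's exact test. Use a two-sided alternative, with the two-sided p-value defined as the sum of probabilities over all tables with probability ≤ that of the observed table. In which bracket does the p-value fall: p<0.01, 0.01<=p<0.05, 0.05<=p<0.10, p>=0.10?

Margins: r₁=8, r₂=20, c₁=15, c₂=13, n=28
p_obs = C(8,7)·C(20,8)/C(28,15); sum pmf over tables with pmf ≤ p_obs
p-value (two-sided) = 0.03768
→ bracket: 0.01<=p<0.05

p-value bracket: 0.01<=p<0.05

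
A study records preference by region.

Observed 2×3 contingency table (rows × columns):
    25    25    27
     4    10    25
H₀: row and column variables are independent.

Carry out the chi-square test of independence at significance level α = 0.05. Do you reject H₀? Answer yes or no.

Row totals [77, 39], col totals [29, 35, 52], n=116
χ² = (25−19.25)²/19.25 + (25−23.23)²/23.23 + (27−34.52)²/34.52 + (4−9.75)²/9.75 + (10−11.77)²/11.77 + (25−17.48)²/17.48 = 10.3778
df = 2
p-value (upper-tail) = 0.00558
At α=0.05: p < α → reject H₀

reject H₀: yes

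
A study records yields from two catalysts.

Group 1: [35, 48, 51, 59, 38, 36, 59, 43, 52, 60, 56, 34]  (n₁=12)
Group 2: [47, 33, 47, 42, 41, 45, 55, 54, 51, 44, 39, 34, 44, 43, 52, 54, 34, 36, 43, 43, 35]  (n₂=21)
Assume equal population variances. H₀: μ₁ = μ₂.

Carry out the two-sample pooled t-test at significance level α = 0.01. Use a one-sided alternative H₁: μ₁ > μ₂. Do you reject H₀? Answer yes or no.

reject H₀: no

x̄₁=47.583, s₁=10.031, n₁=12
x̄₂=43.619, s₂=6.917, n₂=21
s_p² = [11·10.031² + 20·6.917²]/31 = 66.5764
SE = √(s_p²·(1/12+1/21)) = 2.9527
t = (47.583−43.619)/2.9527 = 1.3426
df = 31
p-value (one-sided, H₁ greater) = 0.09457
At α=0.01: p ≥ α → fail to reject H₀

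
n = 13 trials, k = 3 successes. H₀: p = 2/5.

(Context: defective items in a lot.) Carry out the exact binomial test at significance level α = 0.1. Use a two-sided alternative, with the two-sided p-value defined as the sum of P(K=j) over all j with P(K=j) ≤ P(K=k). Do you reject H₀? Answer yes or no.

reject H₀: no

Exact binomial: n=13, k=3, p₀=2/5=0.4000
P(X=j) = C(n,j)·p₀^j·(1−p₀)^(n−j); p = Σ P(X=j) over j with P(X=j) ≤ P(X=3)
p-value (two-sided) = 0.26625
At α=0.1: p ≥ α → fail to reject H₀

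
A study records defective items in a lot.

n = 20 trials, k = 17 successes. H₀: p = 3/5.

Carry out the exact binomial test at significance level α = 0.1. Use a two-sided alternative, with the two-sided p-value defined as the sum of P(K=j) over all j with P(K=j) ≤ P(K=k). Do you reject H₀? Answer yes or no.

reject H₀: yes

Exact binomial: n=20, k=17, p₀=3/5=0.6000
P(X=j) = C(n,j)·p₀^j·(1−p₀)^(n−j); p = Σ P(X=j) over j with P(X=j) ≤ P(X=17)
p-value (two-sided) = 0.02243
At α=0.1: p < α → reject H₀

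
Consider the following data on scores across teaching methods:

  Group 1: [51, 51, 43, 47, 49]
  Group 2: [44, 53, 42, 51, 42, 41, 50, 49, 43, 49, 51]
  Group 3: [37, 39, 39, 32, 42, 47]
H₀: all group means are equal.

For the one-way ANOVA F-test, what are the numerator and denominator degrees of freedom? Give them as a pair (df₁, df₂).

degrees of freedom = [2, 19]

k = 3 groups, N = 22 total
df = (k−1, N−k) = (3−1, 22−3) = (2, 19)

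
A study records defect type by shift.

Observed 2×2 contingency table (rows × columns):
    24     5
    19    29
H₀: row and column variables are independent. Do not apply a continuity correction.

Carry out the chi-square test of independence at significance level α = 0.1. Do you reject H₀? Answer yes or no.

Row totals [29, 48], col totals [43, 34], n=77
χ² = (24−16.19)²/16.19 + (5−12.81)²/12.81 + (19−26.81)²/26.81 + (29−21.19)²/21.19 = 13.6664
df = 1
p-value (upper-tail) = 0.00022
At α=0.1: p < α → reject H₀

reject H₀: yes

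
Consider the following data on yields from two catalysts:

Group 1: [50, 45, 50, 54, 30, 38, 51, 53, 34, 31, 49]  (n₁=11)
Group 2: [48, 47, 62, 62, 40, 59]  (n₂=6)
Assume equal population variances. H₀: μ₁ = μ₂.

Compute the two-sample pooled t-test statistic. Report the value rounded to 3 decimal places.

x̄₁=44.091, s₁=9.104, n₁=11
x̄₂=53.000, s₂=9.252, n₂=6
s_p² = [10·9.104² + 5·9.252²]/15 = 83.7939
SE = √(s_p²·(1/11+1/6)) = 4.6458
t = (44.091−53.000)/4.6458 = -1.9177
df = 15

test statistic = -1.918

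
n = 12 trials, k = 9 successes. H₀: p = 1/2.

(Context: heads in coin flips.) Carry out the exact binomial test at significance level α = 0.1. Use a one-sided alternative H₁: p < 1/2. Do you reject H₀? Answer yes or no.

Exact binomial: n=12, k=9, p₀=1/2=0.5000
P(X≤9) from Σ C(n,i)·p₀^i·(1−p₀)^(n−i)
p-value (one-sided, H₁ less) = 0.98071
At α=0.1: p ≥ α → fail to reject H₀

reject H₀: no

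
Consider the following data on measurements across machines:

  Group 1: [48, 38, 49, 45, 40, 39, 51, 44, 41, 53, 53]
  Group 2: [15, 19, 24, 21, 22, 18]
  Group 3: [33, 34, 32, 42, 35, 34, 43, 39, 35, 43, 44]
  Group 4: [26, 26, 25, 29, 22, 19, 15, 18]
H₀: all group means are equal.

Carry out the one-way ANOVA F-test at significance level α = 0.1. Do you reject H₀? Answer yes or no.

Group means [45.55, 19.83, 37.64, 22.50], grand mean 33.722
SSB = Σnᵢ(x̄ᵢ−x̄)² = 3871.116; SSW = ΣΣ(x−x̄ᵢ)² = 738.106
MSB = 3871.116/3 = 1290.3721; MSW = 738.106/32 = 23.0658
F = MSB/MSW = 55.9431
df = (3, 32)
p-value (upper-tail) = 0.00000
At α=0.1: p < α → reject H₀

reject H₀: yes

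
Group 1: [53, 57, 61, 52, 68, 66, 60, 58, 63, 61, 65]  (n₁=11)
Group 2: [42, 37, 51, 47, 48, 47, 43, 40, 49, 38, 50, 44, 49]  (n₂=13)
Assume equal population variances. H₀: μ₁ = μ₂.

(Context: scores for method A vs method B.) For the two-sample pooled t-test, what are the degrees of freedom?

df = n₁ + n₂ − 2 = 11 + 13 − 2 = 22

degrees of freedom = 22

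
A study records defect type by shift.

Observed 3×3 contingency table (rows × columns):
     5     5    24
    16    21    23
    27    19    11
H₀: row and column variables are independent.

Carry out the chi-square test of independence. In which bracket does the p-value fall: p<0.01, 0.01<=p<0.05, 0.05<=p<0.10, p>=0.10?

Row totals [34, 60, 57], col totals [48, 45, 58], n=151
χ² = (5−10.81)²/10.81 + (5−10.13)²/10.13 + (24−13.06)²/13.06 + (16−19.07)²/19.07 + (21−17.88)²/17.88 + (23−23.05)²/23.05 + (27−18.12)²/18.12 + (19−16.99)²/16.99 + (11−21.89)²/21.89 = 25.9372
df = 4
p-value (upper-tail) = 0.00003
→ bracket: p<0.01

p-value bracket: p<0.01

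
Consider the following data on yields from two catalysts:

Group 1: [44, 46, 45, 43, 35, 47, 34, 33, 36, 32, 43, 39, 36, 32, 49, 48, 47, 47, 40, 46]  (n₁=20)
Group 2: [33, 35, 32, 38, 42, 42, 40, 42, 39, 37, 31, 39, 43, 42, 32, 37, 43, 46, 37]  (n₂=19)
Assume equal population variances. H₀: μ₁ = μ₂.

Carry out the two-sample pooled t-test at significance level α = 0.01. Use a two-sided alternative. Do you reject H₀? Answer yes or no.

x̄₁=41.100, s₁=5.937, n₁=20
x̄₂=38.421, s₂=4.337, n₂=19
s_p² = [19·5.937² + 18·4.337²]/37 = 27.2549
SE = √(s_p²·(1/20+1/19)) = 1.6725
t = (41.100−38.421)/1.6725 = 1.6018
df = 37
p-value (two-sided) = 0.11771
At α=0.01: p ≥ α → fail to reject H₀

reject H₀: no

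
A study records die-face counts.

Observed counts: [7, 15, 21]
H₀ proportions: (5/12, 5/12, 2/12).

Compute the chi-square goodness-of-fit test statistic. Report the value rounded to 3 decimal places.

test statistic = 33.828

n = 43; E_i = n·p_i = [17.92, 17.92, 7.17]
χ² = (7−17.92)²/17.92 + (15−17.92)²/17.92 + (21−7.17)²/7.17 = 33.8279
df = 2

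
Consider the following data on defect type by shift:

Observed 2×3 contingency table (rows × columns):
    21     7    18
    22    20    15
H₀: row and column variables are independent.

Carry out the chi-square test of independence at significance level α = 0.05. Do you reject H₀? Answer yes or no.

reject H₀: no

Row totals [46, 57], col totals [43, 27, 33], n=103
χ² = (21−19.20)²/19.20 + (7−12.06)²/12.06 + (18−14.74)²/14.74 + (22−23.80)²/23.80 + (20−14.94)²/14.94 + (15−18.26)²/18.26 = 5.4426
df = 2
p-value (upper-tail) = 0.06579
At α=0.05: p ≥ α → fail to reject H₀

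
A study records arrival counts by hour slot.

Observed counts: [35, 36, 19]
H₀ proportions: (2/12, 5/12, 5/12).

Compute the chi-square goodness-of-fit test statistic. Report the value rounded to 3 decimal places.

n = 90; E_i = n·p_i = [15.00, 37.50, 37.50]
χ² = (35−15.00)²/15.00 + (36−37.50)²/37.50 + (19−37.50)²/37.50 = 35.8533
df = 2

test statistic = 35.853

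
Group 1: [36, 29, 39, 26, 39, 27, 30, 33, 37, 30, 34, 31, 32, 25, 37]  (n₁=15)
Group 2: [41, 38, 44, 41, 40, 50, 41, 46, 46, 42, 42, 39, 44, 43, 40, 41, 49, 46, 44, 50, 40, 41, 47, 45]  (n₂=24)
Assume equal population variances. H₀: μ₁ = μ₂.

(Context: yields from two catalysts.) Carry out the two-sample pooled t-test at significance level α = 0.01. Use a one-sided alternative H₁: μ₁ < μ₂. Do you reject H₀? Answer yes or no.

x̄₁=32.333, s₁=4.593, n₁=15
x̄₂=43.333, s₂=3.435, n₂=24
s_p² = [14·4.593² + 23·3.435²]/37 = 15.3153
SE = √(s_p²·(1/15+1/24)) = 1.2881
t = (32.333−43.333)/1.2881 = -8.5398
df = 37
p-value (one-sided, H₁ less) = 0.00000
At α=0.01: p < α → reject H₀

reject H₀: yes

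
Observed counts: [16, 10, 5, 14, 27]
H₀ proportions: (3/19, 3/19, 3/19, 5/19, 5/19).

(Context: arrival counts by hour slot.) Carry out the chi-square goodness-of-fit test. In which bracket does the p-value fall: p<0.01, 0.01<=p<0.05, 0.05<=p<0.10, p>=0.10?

p-value bracket: 0.01<=p<0.05

n = 72; E_i = n·p_i = [11.37, 11.37, 11.37, 18.95, 18.95]
χ² = (16−11.37)²/11.37 + (10−11.37)²/11.37 + (5−11.37)²/11.37 + (14−18.95)²/18.95 + (27−18.95)²/18.95 = 10.3333
df = 4
p-value (upper-tail) = 0.03517
→ bracket: 0.01<=p<0.05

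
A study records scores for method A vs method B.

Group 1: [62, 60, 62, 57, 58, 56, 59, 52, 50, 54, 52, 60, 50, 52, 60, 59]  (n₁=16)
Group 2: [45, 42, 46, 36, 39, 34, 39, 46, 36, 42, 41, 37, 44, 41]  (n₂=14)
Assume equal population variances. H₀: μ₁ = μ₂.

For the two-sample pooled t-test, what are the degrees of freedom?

degrees of freedom = 28

df = n₁ + n₂ − 2 = 16 + 14 − 2 = 28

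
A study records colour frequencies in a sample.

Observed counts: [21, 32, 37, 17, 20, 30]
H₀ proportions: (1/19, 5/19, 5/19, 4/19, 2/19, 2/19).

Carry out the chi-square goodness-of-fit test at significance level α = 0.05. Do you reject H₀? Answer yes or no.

n = 157; E_i = n·p_i = [8.26, 41.32, 41.32, 33.05, 16.53, 16.53]
χ² = (21−8.26)²/8.26 + (32−41.32)²/41.32 + (37−41.32)²/41.32 + (17−33.05)²/33.05 + (20−16.53)²/16.53 + (30−16.53)²/16.53 = 41.6952
df = 5
p-value (upper-tail) = 0.00000
At α=0.05: p < α → reject H₀

reject H₀: yes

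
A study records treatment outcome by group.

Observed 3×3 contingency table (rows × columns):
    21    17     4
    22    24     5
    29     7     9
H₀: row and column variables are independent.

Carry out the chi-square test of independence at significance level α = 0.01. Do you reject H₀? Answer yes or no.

Row totals [42, 51, 45], col totals [72, 48, 18], n=138
χ² = (21−21.91)²/21.91 + (17−14.61)²/14.61 + (4−5.48)²/5.48 + (22−26.61)²/26.61 + (24−17.74)²/17.74 + (5−6.65)²/6.65 + (29−23.48)²/23.48 + (7−15.65)²/15.65 + (9−5.87)²/5.87 = 11.9976
df = 4
p-value (upper-tail) = 0.01737
At α=0.01: p ≥ α → fail to reject H₀

reject H₀: no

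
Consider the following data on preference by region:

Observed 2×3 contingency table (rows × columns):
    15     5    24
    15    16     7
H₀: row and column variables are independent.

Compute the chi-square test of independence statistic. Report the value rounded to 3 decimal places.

Row totals [44, 38], col totals [30, 21, 31], n=82
χ² = (15−16.10)²/16.10 + (5−11.27)²/11.27 + (24−16.63)²/16.63 + (15−13.90)²/13.90 + (16−9.73)²/9.73 + (7−14.37)²/14.37 = 14.7243
df = 2

test statistic = 14.724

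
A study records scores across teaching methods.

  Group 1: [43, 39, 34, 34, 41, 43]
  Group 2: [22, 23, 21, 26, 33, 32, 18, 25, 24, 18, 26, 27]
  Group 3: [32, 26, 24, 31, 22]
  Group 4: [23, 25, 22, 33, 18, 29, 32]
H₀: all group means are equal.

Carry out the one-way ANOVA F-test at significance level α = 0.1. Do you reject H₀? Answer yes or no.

reject H₀: yes

Group means [39.00, 24.58, 27.00, 26.00], grand mean 28.200
SSB = Σnᵢ(x̄ᵢ−x̄)² = 897.883; SSW = ΣΣ(x−x̄ᵢ)² = 590.917
MSB = 897.883/3 = 299.2944; MSW = 590.917/26 = 22.7276
F = MSB/MSW = 13.1688
df = (3, 26)
p-value (upper-tail) = 0.00002
At α=0.1: p < α → reject H₀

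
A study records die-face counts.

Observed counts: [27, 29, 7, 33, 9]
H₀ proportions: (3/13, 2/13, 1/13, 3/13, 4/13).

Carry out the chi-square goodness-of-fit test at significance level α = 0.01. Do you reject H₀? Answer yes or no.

n = 105; E_i = n·p_i = [24.23, 16.15, 8.08, 24.23, 32.31]
χ² = (27−24.23)²/24.23 + (29−16.15)²/16.15 + (7−8.08)²/8.08 + (33−24.23)²/24.23 + (9−32.31)²/32.31 = 30.6643
df = 4
p-value (upper-tail) = 0.00000
At α=0.01: p < α → reject H₀

reject H₀: yes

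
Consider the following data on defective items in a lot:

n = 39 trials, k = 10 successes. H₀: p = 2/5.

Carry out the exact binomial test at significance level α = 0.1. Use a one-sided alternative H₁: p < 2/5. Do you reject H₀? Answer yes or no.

reject H₀: yes

Exact binomial: n=39, k=10, p₀=2/5=0.4000
P(X≤10) from Σ C(n,i)·p₀^i·(1−p₀)^(n−i)
p-value (one-sided, H₁ less) = 0.04505
At α=0.1: p < α → reject H₀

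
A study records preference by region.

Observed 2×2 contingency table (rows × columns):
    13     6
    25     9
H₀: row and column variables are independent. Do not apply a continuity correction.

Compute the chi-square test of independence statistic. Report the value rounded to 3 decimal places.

test statistic = 0.157

Row totals [19, 34], col totals [38, 15], n=53
χ² = (13−13.62)²/13.62 + (6−5.38)²/5.38 + (25−24.38)²/24.38 + (9−9.62)²/9.62 = 0.1567
df = 1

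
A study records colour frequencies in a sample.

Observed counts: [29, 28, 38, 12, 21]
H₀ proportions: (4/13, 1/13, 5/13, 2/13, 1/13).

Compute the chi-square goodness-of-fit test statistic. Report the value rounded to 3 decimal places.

n = 128; E_i = n·p_i = [39.38, 9.85, 49.23, 19.69, 9.85]
χ² = (29−39.38)²/39.38 + (28−9.85)²/9.85 + (38−49.23)²/49.23 + (12−19.69)²/19.69 + (21−9.85)²/9.85 = 54.4113
df = 4

test statistic = 54.411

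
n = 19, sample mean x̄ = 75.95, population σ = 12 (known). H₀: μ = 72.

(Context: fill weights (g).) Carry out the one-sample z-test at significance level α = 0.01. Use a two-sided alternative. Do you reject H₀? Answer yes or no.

SE = σ/√n = 12/√19 = 2.7530
z = (x̄−μ₀)/SE = (75.95−72)/2.7530 = 1.4348
p-value (two-sided) = 0.15134
At α=0.01: p ≥ α → fail to reject H₀

reject H₀: no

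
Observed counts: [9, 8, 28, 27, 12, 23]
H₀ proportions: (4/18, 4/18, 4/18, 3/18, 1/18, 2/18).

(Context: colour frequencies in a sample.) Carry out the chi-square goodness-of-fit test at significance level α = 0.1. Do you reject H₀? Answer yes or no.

n = 107; E_i = n·p_i = [23.78, 23.78, 23.78, 17.83, 5.94, 11.89]
χ² = (9−23.78)²/23.78 + (8−23.78)²/23.78 + (28−23.78)²/23.78 + (27−17.83)²/17.83 + (12−5.94)²/5.94 + (23−11.89)²/11.89 = 41.6682
df = 5
p-value (upper-tail) = 0.00000
At α=0.1: p < α → reject H₀

reject H₀: yes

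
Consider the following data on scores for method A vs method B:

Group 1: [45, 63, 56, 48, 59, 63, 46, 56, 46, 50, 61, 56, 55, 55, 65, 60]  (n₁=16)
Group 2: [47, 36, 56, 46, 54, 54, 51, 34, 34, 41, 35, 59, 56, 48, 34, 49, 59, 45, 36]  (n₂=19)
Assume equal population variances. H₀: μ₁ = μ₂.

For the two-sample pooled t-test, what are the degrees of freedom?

degrees of freedom = 33

df = n₁ + n₂ − 2 = 16 + 19 − 2 = 33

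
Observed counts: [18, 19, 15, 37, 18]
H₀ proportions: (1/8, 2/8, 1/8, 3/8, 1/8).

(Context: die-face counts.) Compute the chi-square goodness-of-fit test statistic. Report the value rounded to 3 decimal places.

test statistic = 5.885

n = 107; E_i = n·p_i = [13.38, 26.75, 13.38, 40.12, 13.38]
χ² = (18−13.38)²/13.38 + (19−26.75)²/26.75 + (15−13.38)²/13.38 + (37−40.12)²/40.12 + (18−13.38)²/13.38 = 5.8847
df = 4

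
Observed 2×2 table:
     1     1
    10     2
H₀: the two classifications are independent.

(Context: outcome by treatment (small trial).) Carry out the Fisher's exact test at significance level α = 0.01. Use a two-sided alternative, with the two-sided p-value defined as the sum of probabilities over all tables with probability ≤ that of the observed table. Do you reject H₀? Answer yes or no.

Margins: r₁=2, r₂=12, c₁=11, c₂=3, n=14
p_obs = C(2,1)·C(12,10)/C(14,11); sum pmf over tables with pmf ≤ p_obs
p-value (two-sided) = 0.39560
At α=0.01: p ≥ α → fail to reject H₀

reject H₀: no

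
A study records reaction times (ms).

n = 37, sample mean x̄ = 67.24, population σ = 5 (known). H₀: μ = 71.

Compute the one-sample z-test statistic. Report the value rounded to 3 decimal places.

test statistic = -4.574

SE = σ/√n = 5/√37 = 0.8220
z = (x̄−μ₀)/SE = (67.24−71)/0.8220 = -4.5742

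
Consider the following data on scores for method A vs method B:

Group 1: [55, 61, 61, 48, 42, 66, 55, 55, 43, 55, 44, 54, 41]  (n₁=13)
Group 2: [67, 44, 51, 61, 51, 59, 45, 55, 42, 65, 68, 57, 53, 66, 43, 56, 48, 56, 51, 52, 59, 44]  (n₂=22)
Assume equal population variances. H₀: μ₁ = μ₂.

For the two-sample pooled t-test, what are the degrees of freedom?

degrees of freedom = 33

df = n₁ + n₂ − 2 = 13 + 22 − 2 = 33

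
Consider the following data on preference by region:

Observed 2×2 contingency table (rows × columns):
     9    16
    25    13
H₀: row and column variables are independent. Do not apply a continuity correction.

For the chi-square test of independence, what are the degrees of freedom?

degrees of freedom = 1

df = (r−1)(c−1) = (2−1)·(2−1) = 1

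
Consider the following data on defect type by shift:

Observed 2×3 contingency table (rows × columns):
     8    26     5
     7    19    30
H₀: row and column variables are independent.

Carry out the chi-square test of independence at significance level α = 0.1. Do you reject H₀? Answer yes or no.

Row totals [39, 56], col totals [15, 45, 35], n=95
χ² = (8−6.16)²/6.16 + (26−18.47)²/18.47 + (5−14.37)²/14.37 + (7−8.84)²/8.84 + (19−26.53)²/26.53 + (30−20.63)²/20.63 = 16.4989
df = 2
p-value (upper-tail) = 0.00026
At α=0.1: p < α → reject H₀

reject H₀: yes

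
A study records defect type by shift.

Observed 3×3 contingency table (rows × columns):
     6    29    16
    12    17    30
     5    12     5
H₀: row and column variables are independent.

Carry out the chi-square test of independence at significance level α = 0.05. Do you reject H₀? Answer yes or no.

reject H₀: yes

Row totals [51, 59, 22], col totals [23, 58, 51], n=132
χ² = (6−8.89)²/8.89 + (29−22.41)²/22.41 + (16−19.70)²/19.70 + (12−10.28)²/10.28 + (17−25.92)²/25.92 + (30−22.80)²/22.80 + (5−3.83)²/3.83 + (12−9.67)²/9.67 + (5−8.50)²/8.50 = 11.5687
df = 4
p-value (upper-tail) = 0.02086
At α=0.05: p < α → reject H₀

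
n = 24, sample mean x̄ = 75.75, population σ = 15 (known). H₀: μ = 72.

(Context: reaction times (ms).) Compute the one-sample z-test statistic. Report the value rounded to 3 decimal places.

SE = σ/√n = 15/√24 = 3.0619
z = (x̄−μ₀)/SE = (75.75−72)/3.0619 = 1.2247

test statistic = 1.225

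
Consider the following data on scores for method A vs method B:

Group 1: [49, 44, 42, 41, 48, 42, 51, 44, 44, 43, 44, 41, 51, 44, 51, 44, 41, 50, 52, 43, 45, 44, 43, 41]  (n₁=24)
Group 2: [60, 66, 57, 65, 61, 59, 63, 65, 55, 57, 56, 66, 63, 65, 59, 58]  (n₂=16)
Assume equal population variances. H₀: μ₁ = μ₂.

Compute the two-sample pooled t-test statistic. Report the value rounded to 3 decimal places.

test statistic = -13.219

x̄₁=45.083, s₁=3.658, n₁=24
x̄₂=60.938, s₂=3.803, n₂=16
s_p² = [23·3.658² + 15·3.803²]/38 = 13.8098
SE = √(s_p²·(1/24+1/16)) = 1.1994
t = (45.083−60.938)/1.1994 = -13.2186
df = 38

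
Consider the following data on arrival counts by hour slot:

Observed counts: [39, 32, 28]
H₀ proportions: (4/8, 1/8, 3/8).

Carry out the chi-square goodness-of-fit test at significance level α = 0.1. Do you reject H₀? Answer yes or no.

reject H₀: yes

n = 99; E_i = n·p_i = [49.50, 12.38, 37.12]
χ² = (39−49.50)²/49.50 + (32−12.38)²/12.38 + (28−37.12)²/37.12 = 35.5926
df = 2
p-value (upper-tail) = 0.00000
At α=0.1: p < α → reject H₀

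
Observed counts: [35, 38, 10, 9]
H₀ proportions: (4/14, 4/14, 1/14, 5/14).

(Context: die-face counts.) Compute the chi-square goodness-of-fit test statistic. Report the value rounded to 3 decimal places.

test statistic = 27.221

n = 92; E_i = n·p_i = [26.29, 26.29, 6.57, 32.86]
χ² = (35−26.29)²/26.29 + (38−26.29)²/26.29 + (10−6.57)²/6.57 + (9−32.86)²/32.86 = 27.2207
df = 3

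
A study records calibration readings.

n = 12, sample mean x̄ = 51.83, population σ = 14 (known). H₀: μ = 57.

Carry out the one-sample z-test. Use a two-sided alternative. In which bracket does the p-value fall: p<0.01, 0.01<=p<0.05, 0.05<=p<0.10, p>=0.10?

p-value bracket: p>=0.10

SE = σ/√n = 14/√12 = 4.0415
z = (x̄−μ₀)/SE = (51.83−57)/4.0415 = -1.2792
p-value (two-sided) = 0.20081
→ bracket: p>=0.10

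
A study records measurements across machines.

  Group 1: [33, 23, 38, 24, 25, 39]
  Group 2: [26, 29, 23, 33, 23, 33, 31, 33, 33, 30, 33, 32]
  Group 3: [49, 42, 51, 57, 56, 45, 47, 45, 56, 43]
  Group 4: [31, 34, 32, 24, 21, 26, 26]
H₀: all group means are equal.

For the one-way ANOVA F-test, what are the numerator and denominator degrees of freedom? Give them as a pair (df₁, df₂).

k = 4 groups, N = 35 total
df = (k−1, N−k) = (4−1, 35−4) = (3, 31)

degrees of freedom = [3, 31]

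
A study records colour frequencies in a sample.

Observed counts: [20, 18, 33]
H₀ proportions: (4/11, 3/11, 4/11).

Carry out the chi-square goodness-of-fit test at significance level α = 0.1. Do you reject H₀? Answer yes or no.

reject H₀: no

n = 71; E_i = n·p_i = [25.82, 19.36, 25.82]
χ² = (20−25.82)²/25.82 + (18−19.36)²/19.36 + (33−25.82)²/25.82 = 3.4049
df = 2
p-value (upper-tail) = 0.18223
At α=0.1: p ≥ α → fail to reject H₀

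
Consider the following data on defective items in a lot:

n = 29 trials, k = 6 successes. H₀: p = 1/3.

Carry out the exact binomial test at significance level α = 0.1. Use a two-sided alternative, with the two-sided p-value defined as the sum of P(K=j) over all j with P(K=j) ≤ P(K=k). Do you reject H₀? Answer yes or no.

reject H₀: no

Exact binomial: n=29, k=6, p₀=1/3=0.3333
P(X=j) = C(n,j)·p₀^j·(1−p₀)^(n−j); p = Σ P(X=j) over j with P(X=j) ≤ P(X=6)
p-value (two-sided) = 0.17136
At α=0.1: p ≥ α → fail to reject H₀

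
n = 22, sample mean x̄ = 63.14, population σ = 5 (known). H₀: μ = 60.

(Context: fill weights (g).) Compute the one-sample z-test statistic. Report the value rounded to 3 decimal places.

SE = σ/√n = 5/√22 = 1.0660
z = (x̄−μ₀)/SE = (63.14−60)/1.0660 = 2.9456

test statistic = 2.946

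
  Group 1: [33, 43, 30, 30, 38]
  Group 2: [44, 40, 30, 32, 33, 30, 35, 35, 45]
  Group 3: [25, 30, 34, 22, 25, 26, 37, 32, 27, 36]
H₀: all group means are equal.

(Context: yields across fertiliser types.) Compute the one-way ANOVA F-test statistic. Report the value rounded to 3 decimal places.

test statistic = 3.797

Group means [34.80, 36.00, 29.40], grand mean 33.000
SSB = Σnᵢ(x̄ᵢ−x̄)² = 226.800; SSW = ΣΣ(x−x̄ᵢ)² = 627.200
MSB = 226.800/2 = 113.4000; MSW = 627.200/21 = 29.8667
F = MSB/MSW = 3.7969
df = (2, 21)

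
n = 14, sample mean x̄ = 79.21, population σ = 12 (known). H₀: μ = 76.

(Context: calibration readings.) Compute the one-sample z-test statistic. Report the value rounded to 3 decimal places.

SE = σ/√n = 12/√14 = 3.2071
z = (x̄−μ₀)/SE = (79.21−76)/3.2071 = 1.0009

test statistic = 1.001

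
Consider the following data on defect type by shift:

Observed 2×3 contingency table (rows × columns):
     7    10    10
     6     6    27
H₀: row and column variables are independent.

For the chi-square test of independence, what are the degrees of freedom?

degrees of freedom = 2

df = (r−1)(c−1) = (2−1)·(3−1) = 2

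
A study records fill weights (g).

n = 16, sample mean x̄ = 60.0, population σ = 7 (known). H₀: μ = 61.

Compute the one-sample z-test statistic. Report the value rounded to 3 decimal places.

SE = σ/√n = 7/√16 = 1.7500
z = (x̄−μ₀)/SE = (60.0−61)/1.7500 = -0.5714

test statistic = -0.571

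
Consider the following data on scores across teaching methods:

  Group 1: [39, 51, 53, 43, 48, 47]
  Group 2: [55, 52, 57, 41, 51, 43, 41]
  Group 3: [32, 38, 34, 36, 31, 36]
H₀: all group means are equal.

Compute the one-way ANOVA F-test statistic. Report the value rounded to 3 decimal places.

test statistic = 13.198

Group means [46.83, 48.57, 34.50], grand mean 43.579
SSB = Σnᵢ(x̄ᵢ−x̄)² = 732.584; SSW = ΣΣ(x−x̄ᵢ)² = 444.048
MSB = 732.584/2 = 366.2920; MSW = 444.048/16 = 27.7530
F = MSB/MSW = 13.1983
df = (2, 16)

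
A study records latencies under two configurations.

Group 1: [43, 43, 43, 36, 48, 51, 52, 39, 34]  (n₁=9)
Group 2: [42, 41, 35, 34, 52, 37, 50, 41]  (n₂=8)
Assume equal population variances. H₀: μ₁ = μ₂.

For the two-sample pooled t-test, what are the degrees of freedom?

df = n₁ + n₂ − 2 = 9 + 8 − 2 = 15

degrees of freedom = 15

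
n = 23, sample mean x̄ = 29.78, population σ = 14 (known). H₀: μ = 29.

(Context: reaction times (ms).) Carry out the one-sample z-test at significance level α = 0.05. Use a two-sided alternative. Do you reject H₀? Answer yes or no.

reject H₀: no

SE = σ/√n = 14/√23 = 2.9192
z = (x̄−μ₀)/SE = (29.78−29)/2.9192 = 0.2672
p-value (two-sided) = 0.78932
At α=0.05: p ≥ α → fail to reject H₀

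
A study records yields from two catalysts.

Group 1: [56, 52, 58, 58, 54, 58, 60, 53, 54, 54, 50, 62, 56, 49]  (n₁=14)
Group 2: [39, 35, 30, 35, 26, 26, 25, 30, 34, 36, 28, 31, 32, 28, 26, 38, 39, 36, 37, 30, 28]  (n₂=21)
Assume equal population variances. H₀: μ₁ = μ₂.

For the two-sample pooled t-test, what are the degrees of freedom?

degrees of freedom = 33

df = n₁ + n₂ − 2 = 14 + 21 − 2 = 33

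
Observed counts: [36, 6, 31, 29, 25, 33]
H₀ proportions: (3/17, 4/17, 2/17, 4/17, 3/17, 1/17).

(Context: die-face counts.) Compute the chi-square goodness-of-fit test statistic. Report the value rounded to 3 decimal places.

test statistic = 98.090

n = 160; E_i = n·p_i = [28.24, 37.65, 18.82, 37.65, 28.24, 9.41]
χ² = (36−28.24)²/28.24 + (6−37.65)²/37.65 + (31−18.82)²/18.82 + (29−37.65)²/37.65 + (25−28.24)²/28.24 + (33−9.41)²/9.41 = 98.0901
df = 5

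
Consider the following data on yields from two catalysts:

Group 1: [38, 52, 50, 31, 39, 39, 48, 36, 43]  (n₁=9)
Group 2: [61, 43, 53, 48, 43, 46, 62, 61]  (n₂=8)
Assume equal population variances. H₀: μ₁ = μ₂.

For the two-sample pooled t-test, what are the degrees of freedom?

degrees of freedom = 15

df = n₁ + n₂ − 2 = 9 + 8 − 2 = 15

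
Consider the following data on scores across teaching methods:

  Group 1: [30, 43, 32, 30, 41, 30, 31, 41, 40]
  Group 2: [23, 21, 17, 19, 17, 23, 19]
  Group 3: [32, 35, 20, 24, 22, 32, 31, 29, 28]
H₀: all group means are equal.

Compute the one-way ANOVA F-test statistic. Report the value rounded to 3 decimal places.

Group means [35.33, 19.86, 28.11], grand mean 28.400
SSB = Σnᵢ(x̄ᵢ−x̄)² = 944.254; SSW = ΣΣ(x−x̄ᵢ)² = 505.746
MSB = 944.254/2 = 472.1270; MSW = 505.746/22 = 22.9885
F = MSB/MSW = 20.5376
df = (2, 22)

test statistic = 20.538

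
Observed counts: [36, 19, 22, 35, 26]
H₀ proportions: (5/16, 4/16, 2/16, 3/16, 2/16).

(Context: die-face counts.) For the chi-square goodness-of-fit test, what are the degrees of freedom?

degrees of freedom = 4

df = k − 1 = 5 − 1 = 4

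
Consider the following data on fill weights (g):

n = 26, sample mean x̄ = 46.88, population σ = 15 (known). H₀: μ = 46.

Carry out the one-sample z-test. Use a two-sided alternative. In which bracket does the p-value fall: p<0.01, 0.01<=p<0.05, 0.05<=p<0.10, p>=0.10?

p-value bracket: p>=0.10

SE = σ/√n = 15/√26 = 2.9417
z = (x̄−μ₀)/SE = (46.88−46)/2.9417 = 0.2991
p-value (two-sided) = 0.76483
→ bracket: p>=0.10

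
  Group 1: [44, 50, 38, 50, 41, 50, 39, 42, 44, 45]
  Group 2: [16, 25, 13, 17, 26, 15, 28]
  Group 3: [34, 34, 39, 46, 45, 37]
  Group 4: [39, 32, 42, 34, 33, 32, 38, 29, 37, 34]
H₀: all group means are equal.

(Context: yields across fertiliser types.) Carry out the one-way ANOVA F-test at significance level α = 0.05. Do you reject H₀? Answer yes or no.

reject H₀: yes

Group means [44.30, 20.00, 39.17, 35.00], grand mean 35.394
SSB = Σnᵢ(x̄ᵢ−x̄)² = 2538.945; SSW = ΣΣ(x−x̄ᵢ)² = 682.933
MSB = 2538.945/3 = 846.3152; MSW = 682.933/29 = 23.5494
F = MSB/MSW = 35.9378
df = (3, 29)
p-value (upper-tail) = 0.00000
At α=0.05: p < α → reject H₀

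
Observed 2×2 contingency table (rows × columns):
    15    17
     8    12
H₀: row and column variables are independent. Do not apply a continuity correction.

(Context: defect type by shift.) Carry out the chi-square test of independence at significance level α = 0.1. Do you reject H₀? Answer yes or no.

reject H₀: no

Row totals [32, 20], col totals [23, 29], n=52
χ² = (15−14.15)²/14.15 + (17−17.85)²/17.85 + (8−8.85)²/8.85 + (12−11.15)²/11.15 = 0.2358
df = 1
p-value (upper-tail) = 0.62723
At α=0.1: p ≥ α → fail to reject H₀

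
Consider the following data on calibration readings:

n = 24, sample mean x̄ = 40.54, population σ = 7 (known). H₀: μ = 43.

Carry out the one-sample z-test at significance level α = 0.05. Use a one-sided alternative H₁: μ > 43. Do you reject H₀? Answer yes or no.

reject H₀: no

SE = σ/√n = 7/√24 = 1.4289
z = (x̄−μ₀)/SE = (40.54−43)/1.4289 = -1.7216
p-value (one-sided, H₁ greater) = 0.95743
At α=0.05: p ≥ α → fail to reject H₀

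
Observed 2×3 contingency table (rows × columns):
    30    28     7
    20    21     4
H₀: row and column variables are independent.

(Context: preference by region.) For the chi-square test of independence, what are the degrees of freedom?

df = (r−1)(c−1) = (2−1)·(3−1) = 2

degrees of freedom = 2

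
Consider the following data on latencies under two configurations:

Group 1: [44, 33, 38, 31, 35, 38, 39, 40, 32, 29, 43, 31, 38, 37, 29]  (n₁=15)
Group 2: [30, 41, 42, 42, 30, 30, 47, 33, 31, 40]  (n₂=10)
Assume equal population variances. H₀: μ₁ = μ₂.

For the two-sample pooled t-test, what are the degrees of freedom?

degrees of freedom = 23

df = n₁ + n₂ − 2 = 15 + 10 − 2 = 23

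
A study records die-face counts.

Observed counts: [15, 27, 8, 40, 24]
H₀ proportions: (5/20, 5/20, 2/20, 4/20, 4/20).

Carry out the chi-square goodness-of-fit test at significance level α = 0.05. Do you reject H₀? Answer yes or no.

reject H₀: yes

n = 114; E_i = n·p_i = [28.50, 28.50, 11.40, 22.80, 22.80]
χ² = (15−28.50)²/28.50 + (27−28.50)²/28.50 + (8−11.40)²/11.40 + (40−22.80)²/22.80 + (24−22.80)²/22.80 = 20.5263
df = 4
p-value (upper-tail) = 0.00039
At α=0.05: p < α → reject H₀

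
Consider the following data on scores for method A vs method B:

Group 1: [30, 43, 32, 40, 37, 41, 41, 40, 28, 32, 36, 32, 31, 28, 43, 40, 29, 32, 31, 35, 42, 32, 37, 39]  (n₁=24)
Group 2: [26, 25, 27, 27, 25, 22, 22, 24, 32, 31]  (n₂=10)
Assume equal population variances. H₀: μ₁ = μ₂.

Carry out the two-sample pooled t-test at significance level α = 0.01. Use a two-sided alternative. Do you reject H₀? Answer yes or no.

reject H₀: yes

x̄₁=35.458, s₁=5.022, n₁=24
x̄₂=26.100, s₂=3.348, n₂=10
s_p² = [23·5.022² + 9·3.348²]/32 = 21.2768
SE = √(s_p²·(1/24+1/10)) = 1.7361
t = (35.458−26.100)/1.7361 = 5.3903
df = 32
p-value (two-sided) = 0.00001
At α=0.01: p < α → reject H₀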